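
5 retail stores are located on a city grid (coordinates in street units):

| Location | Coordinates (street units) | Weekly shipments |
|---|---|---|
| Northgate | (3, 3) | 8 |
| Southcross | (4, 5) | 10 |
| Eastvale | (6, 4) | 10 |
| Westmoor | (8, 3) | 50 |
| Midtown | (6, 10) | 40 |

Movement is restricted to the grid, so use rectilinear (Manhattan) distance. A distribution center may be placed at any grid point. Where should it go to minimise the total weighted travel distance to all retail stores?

Manhattan distance separates: Σwᵢ(|x−xᵢ|+|y−yᵢ|) = Σwᵢ|x−xᵢ| + Σwᵢ|y−yᵢ|, so x and y are optimised independently as 1-D weighted medians.
Total weight W = 118; half = 59.
x-coordinate, sorted with cumulative weight:
  x=3 (Northgate, w=8) cum 8
  x=4 (Southcross, w=10) cum 18
  x=6 (Eastvale, w=10) cum 28
  x=6 (Midtown, w=40) cum 68  ← median
  x=8 (Westmoor, w=50) cum 118
⇒ x* = 6
y-coordinate, sorted with cumulative weight:
  y=3 (Northgate, w=8) cum 8
  y=3 (Westmoor, w=50) cum 58
  y=4 (Eastvale, w=10) cum 68  ← median
  y=5 (Southcross, w=10) cum 78
  y=10 (Midtown, w=40) cum 118
⇒ y* = 4

(6, 4)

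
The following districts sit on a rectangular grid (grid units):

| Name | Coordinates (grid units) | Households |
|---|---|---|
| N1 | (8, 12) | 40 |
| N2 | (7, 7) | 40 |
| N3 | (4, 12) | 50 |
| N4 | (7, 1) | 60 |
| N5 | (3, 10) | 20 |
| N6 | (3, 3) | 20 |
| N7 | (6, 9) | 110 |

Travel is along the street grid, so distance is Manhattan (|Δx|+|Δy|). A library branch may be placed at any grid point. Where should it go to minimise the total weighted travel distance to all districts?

(6, 9)

Manhattan distance separates: Σwᵢ(|x−xᵢ|+|y−yᵢ|) = Σwᵢ|x−xᵢ| + Σwᵢ|y−yᵢ|, so x and y are optimised independently as 1-D weighted medians.
Total weight W = 340; half = 170.
x-coordinate, sorted with cumulative weight:
  x=3 (N5, w=20) cum 20
  x=3 (N6, w=20) cum 40
  x=4 (N3, w=50) cum 90
  x=6 (N7, w=110) cum 200  ← median
  x=7 (N2, w=40) cum 240
  x=7 (N4, w=60) cum 300
  x=8 (N1, w=40) cum 340
⇒ x* = 6
y-coordinate, sorted with cumulative weight:
  y=1 (N4, w=60) cum 60
  y=3 (N6, w=20) cum 80
  y=7 (N2, w=40) cum 120
  y=9 (N7, w=110) cum 230  ← median
  y=10 (N5, w=20) cum 250
  y=12 (N1, w=40) cum 290
  y=12 (N3, w=50) cum 340
⇒ y* = 9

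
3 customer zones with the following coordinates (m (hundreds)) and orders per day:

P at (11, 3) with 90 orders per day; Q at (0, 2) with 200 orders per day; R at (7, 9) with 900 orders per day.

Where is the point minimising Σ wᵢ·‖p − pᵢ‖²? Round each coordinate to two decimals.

The minimiser of Σwᵢ‖p−pᵢ‖² is the weighted centroid p* = (Σwᵢpᵢ)/(Σwᵢ).
Σwᵢ = 1190.
Σwᵢxᵢ = 90·11 + 200·0 + 900·7 = 7290.
Σwᵢyᵢ = 90·3 + 200·2 + 900·9 = 8770.
x* = 7290/1190 = 6.13, y* = 8770/1190 = 7.37.

(6.13, 7.37)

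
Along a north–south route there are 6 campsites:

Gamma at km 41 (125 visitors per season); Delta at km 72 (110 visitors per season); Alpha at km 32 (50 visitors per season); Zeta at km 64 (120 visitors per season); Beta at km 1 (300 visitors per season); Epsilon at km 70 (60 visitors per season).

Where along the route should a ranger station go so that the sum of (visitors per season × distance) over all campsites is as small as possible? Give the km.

For a sum of weighted absolute distances on a line, the optimum is the weighted median (not the mean). Total weight W = 765; half-weight = 382.5.
Sort by position and accumulate weight:
  km 1 (Beta, w=300) → cum 300
  km 32 (Alpha, w=50) → cum 350
  km 41 (Gamma, w=125) → cum 475  ≥ 382.5 → median here
  km 64 (Zeta, w=120) → cum 595
  km 70 (Epsilon, w=60) → cum 655
  km 72 (Delta, w=110) → cum 765
Optimal location: km 41.

x = 41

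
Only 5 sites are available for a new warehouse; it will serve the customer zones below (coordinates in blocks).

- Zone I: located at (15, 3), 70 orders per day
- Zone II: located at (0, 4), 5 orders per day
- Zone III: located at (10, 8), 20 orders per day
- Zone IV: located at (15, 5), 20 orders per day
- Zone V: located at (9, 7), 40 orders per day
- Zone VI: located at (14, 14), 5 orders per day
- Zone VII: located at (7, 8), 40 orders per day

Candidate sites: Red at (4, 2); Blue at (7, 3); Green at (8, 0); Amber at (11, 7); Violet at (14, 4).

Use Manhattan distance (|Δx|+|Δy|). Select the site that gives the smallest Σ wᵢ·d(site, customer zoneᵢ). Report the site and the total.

Total weighted distance at each candidate:
  Red (4, 2): total = 2260
  Blue (7, 3): total = 1490
  Green (8, 0): total = 1980
  Amber (11, 7): total = 1120
  Violet (14, 4): total = 1220
Minimum is at Amber with total 1120 blocks.

Amber, total 1120 blocks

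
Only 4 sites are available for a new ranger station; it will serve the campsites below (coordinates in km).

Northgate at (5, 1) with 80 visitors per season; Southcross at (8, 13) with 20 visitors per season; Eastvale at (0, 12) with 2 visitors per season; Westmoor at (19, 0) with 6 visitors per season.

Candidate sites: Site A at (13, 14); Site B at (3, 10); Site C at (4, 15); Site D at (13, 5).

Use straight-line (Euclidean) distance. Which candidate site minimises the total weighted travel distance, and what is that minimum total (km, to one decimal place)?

Site B, total 974.6 km

Total weighted distance at each candidate:
  Site A (13, 14): total = 1440.8
  Site B (3, 10): total = 974.6
  Site C (4, 15): total = 1349.6
  Site D (13, 5): total = 980.6
Minimum is at Site B with total 974.6 km.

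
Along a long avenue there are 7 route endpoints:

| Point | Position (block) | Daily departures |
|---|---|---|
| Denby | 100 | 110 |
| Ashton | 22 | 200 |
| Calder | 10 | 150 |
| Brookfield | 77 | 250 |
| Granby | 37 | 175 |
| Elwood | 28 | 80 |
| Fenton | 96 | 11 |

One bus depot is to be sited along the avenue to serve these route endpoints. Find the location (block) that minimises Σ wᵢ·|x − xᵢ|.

For a sum of weighted absolute distances on a line, the optimum is the weighted median (not the mean). Total weight W = 976; half-weight = 488.
Sort by position and accumulate weight:
  block 10 (Calder, w=150) → cum 150
  block 22 (Ashton, w=200) → cum 350
  block 28 (Elwood, w=80) → cum 430
  block 37 (Granby, w=175) → cum 605  ≥ 488 → median here
  block 77 (Brookfield, w=250) → cum 855
  block 96 (Fenton, w=11) → cum 866
  block 100 (Denby, w=110) → cum 976
Optimal location: block 37.

x = 37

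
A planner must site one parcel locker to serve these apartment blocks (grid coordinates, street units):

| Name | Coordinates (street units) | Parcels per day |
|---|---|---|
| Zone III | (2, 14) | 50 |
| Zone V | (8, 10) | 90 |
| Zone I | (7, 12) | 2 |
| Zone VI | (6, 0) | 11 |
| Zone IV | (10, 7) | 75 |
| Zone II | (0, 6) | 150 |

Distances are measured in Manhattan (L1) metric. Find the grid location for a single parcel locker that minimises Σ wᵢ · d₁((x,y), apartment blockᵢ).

(2, 7)

Manhattan distance separates: Σwᵢ(|x−xᵢ|+|y−yᵢ|) = Σwᵢ|x−xᵢ| + Σwᵢ|y−yᵢ|, so x and y are optimised independently as 1-D weighted medians.
Total weight W = 378; half = 189.
x-coordinate, sorted with cumulative weight:
  x=0 (Zone II, w=150) cum 150
  x=2 (Zone III, w=50) cum 200  ← median
  x=6 (Zone VI, w=11) cum 211
  x=7 (Zone I, w=2) cum 213
  x=8 (Zone V, w=90) cum 303
  x=10 (Zone IV, w=75) cum 378
⇒ x* = 2
y-coordinate, sorted with cumulative weight:
  y=0 (Zone VI, w=11) cum 11
  y=6 (Zone II, w=150) cum 161
  y=7 (Zone IV, w=75) cum 236  ← median
  y=10 (Zone V, w=90) cum 326
  y=12 (Zone I, w=2) cum 328
  y=14 (Zone III, w=50) cum 378
⇒ y* = 7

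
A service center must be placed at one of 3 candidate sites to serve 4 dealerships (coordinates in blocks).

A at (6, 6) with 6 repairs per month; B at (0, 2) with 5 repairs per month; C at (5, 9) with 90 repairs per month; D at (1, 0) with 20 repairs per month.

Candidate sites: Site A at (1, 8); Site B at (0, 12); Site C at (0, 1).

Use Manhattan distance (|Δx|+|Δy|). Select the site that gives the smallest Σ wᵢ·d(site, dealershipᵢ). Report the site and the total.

Site A, total 687 blocks

Total weighted distance at each candidate:
  Site A (1, 8): total = 687
  Site B (0, 12): total = 1102
  Site C (0, 1): total = 1281
Minimum is at Site A with total 687 blocks.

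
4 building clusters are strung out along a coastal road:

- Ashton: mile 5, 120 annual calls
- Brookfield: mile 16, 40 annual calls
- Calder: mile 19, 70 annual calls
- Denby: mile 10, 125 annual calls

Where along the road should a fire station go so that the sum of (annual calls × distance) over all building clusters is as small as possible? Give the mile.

x = 10

For a sum of weighted absolute distances on a line, the optimum is the weighted median (not the mean). Total weight W = 355; half-weight = 177.5.
Sort by position and accumulate weight:
  mile 5 (Ashton, w=120) → cum 120
  mile 10 (Denby, w=125) → cum 245  ≥ 177.5 → median here
  mile 16 (Brookfield, w=40) → cum 285
  mile 19 (Calder, w=70) → cum 355
Optimal location: mile 10.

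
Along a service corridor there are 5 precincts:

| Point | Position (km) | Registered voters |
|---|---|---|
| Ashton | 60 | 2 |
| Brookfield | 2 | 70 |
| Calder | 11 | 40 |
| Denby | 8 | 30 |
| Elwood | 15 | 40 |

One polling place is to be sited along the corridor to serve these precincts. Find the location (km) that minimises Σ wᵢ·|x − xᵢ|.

For a sum of weighted absolute distances on a line, the optimum is the weighted median (not the mean). Total weight W = 182; half-weight = 91.
Sort by position and accumulate weight:
  km 2 (Brookfield, w=70) → cum 70
  km 8 (Denby, w=30) → cum 100  ≥ 91 → median here
  km 11 (Calder, w=40) → cum 140
  km 15 (Elwood, w=40) → cum 180
  km 60 (Ashton, w=2) → cum 182
Optimal location: km 8.

x = 8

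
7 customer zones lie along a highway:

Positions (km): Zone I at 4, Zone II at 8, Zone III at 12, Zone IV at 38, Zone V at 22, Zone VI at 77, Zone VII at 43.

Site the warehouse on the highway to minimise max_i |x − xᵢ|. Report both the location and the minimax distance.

The 1-center on a line is the midpoint of the two extreme points: leftmost at 4, rightmost at 77.
Optimal location = (4 + 77)/2 = 40.5; maximum distance = (77 − 4)/2 = 36.5.

location 40.5, max distance 36.5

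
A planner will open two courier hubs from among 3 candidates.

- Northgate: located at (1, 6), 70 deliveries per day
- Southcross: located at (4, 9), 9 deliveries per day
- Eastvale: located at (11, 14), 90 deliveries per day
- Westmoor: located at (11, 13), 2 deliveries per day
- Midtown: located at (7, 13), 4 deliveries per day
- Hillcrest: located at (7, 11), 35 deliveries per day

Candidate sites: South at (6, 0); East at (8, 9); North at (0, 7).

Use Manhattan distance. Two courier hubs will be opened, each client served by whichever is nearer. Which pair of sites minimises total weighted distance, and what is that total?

Evaluate every pair (each demand assigned to the nearer of the two):
  {East, North}: total = 1035
  {South, East}: total = 1595
  {South, North}: total = 2285
Best pair: {East, North} with total 1035.

{East, North}, total 1035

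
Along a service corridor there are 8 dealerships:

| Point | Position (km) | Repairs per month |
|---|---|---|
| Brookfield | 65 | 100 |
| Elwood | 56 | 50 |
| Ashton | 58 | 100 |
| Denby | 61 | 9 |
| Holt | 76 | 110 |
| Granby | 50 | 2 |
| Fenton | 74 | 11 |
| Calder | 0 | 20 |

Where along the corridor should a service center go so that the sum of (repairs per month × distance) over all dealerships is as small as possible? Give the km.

x = 65

For a sum of weighted absolute distances on a line, the optimum is the weighted median (not the mean). Total weight W = 402; half-weight = 201.
Sort by position and accumulate weight:
  km 0 (Calder, w=20) → cum 20
  km 50 (Granby, w=2) → cum 22
  km 56 (Elwood, w=50) → cum 72
  km 58 (Ashton, w=100) → cum 172
  km 61 (Denby, w=9) → cum 181
  km 65 (Brookfield, w=100) → cum 281  ≥ 201 → median here
  km 74 (Fenton, w=11) → cum 292
  km 76 (Holt, w=110) → cum 402
Optimal location: km 65.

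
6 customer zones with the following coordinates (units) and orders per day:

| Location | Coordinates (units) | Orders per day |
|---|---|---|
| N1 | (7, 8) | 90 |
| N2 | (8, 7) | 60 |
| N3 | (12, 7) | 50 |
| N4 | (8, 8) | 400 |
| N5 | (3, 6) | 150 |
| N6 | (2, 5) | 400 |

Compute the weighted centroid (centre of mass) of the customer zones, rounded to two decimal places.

(5.36, 6.60)

The minimiser of Σwᵢ‖p−pᵢ‖² is the weighted centroid p* = (Σwᵢpᵢ)/(Σwᵢ).
Σwᵢ = 1150.
Σwᵢxᵢ = 90·7 + 60·8 + 50·12 + 400·8 + 150·3 + 400·2 = 6160.
Σwᵢyᵢ = 90·8 + 60·7 + 50·7 + 400·8 + 150·6 + 400·5 = 7590.
x* = 6160/1150 = 5.36, y* = 7590/1150 = 6.60.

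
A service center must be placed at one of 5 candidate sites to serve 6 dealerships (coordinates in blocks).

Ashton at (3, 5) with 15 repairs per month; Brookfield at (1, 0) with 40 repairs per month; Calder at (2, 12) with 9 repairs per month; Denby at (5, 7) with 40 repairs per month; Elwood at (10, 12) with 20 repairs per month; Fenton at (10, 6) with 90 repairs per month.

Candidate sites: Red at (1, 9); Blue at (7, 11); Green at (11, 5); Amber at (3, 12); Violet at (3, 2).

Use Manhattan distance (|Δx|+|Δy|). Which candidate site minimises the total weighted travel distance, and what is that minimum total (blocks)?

Green, total 1524 blocks

Total weighted distance at each candidate:
  Red (1, 9): total = 2046
  Blue (7, 11): total = 1924
  Green (11, 5): total = 1524
  Amber (3, 12): total = 2264
  Violet (3, 2): total = 1914
Minimum is at Green with total 1524 blocks.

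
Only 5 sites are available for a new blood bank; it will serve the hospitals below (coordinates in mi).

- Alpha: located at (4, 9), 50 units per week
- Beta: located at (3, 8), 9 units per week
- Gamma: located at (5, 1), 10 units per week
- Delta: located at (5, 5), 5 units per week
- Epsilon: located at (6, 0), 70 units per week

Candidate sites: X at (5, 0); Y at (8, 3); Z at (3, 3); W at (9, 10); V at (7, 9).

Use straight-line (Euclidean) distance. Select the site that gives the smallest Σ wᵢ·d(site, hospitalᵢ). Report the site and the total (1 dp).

X, total 632.0 mi

Total weighted distance at each candidate:
  X (5, 0): total = 632.0
  Y (8, 3): total = 730.7
  Z (3, 3): total = 688.5
  W (9, 10): total = 1173.2
  V (7, 9): total = 925.8
Minimum is at X with total 632.0 mi.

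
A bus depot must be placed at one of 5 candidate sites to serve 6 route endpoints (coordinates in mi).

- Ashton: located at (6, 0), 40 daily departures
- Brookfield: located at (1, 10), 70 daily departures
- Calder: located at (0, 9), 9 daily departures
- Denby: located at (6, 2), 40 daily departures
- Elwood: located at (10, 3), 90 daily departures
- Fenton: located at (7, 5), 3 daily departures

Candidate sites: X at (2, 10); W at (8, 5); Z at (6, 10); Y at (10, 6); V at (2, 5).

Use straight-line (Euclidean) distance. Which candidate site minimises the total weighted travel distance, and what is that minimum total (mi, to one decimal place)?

Total weighted distance at each candidate:
  X (2, 10): total = 1856.6
  W (8, 5): total = 1299.8
  Z (6, 10): total = 1865.6
  Y (10, 6): total = 1577.6
  V (2, 5): total = 1610.5
Minimum is at W with total 1299.8 mi.

W, total 1299.8 mi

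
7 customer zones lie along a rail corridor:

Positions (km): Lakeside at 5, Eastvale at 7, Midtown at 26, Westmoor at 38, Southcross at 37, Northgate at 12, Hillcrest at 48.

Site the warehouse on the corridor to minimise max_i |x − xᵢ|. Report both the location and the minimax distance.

The 1-center on a line is the midpoint of the two extreme points: leftmost at 5, rightmost at 48.
Optimal location = (5 + 48)/2 = 26.5; maximum distance = (48 − 5)/2 = 21.5.

location 26.5, max distance 21.5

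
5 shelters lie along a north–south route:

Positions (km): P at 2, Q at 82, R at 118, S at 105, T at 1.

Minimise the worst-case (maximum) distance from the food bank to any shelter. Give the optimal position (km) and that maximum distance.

The 1-center on a line is the midpoint of the two extreme points: leftmost at 1, rightmost at 118.
Optimal location = (1 + 118)/2 = 59.5; maximum distance = (118 − 1)/2 = 58.5.

location 59.5, max distance 58.5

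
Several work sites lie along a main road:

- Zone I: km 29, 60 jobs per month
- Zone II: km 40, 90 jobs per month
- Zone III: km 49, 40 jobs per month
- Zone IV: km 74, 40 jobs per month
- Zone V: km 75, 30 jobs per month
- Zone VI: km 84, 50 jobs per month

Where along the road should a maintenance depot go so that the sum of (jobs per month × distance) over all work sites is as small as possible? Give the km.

x = 49

For a sum of weighted absolute distances on a line, the optimum is the weighted median (not the mean). Total weight W = 310; half-weight = 155.
Sort by position and accumulate weight:
  km 29 (Zone I, w=60) → cum 60
  km 40 (Zone II, w=90) → cum 150
  km 49 (Zone III, w=40) → cum 190  ≥ 155 → median here
  km 74 (Zone IV, w=40) → cum 230
  km 75 (Zone V, w=30) → cum 260
  km 84 (Zone VI, w=50) → cum 310
Optimal location: km 49.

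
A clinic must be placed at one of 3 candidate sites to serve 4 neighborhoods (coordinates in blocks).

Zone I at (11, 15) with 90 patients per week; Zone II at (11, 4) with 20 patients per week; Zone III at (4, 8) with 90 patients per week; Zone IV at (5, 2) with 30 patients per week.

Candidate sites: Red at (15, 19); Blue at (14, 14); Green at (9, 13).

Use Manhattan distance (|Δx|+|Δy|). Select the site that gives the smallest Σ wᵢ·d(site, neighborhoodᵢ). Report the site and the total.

Green, total 1930 blocks

Total weighted distance at each candidate:
  Red (15, 19): total = 3890
  Blue (14, 14): total = 2690
  Green (9, 13): total = 1930
Minimum is at Green with total 1930 blocks.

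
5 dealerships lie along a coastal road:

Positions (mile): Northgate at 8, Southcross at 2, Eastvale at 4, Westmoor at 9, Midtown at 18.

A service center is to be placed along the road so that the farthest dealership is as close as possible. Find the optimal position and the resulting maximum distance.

location 10, max distance 8

The 1-center on a line is the midpoint of the two extreme points: leftmost at 2, rightmost at 18.
Optimal location = (2 + 18)/2 = 10; maximum distance = (18 − 2)/2 = 8.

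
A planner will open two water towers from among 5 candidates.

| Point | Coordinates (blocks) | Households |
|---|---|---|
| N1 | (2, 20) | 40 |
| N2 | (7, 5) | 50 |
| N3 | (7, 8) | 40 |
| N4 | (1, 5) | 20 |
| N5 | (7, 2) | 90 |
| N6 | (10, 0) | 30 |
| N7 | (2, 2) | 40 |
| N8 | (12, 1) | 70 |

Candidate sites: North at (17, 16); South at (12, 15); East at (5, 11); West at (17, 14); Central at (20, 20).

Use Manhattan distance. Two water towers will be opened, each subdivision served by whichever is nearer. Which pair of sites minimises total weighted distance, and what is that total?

{South, East}, total 4210

Evaluate every pair (each demand assigned to the nearer of the two):
  {South, East}: total = 4210
  {North, East}: total = 4420
  {East, West}: total = 4420
  {East, Central}: total = 4420
  {North, South}: total = 6280
  {South, West}: total = 6280
  {South, Central}: total = 6280
  {West, Central}: total = 7760
  {North, West}: total = 7800
  {North, Central}: total = 8440
Best pair: {South, East} with total 4210.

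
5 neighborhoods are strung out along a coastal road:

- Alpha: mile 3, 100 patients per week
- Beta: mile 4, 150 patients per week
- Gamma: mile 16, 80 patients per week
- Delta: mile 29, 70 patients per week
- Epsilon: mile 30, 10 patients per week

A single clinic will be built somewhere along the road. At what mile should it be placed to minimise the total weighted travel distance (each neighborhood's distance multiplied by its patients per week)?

For a sum of weighted absolute distances on a line, the optimum is the weighted median (not the mean). Total weight W = 410; half-weight = 205.
Sort by position and accumulate weight:
  mile 3 (Alpha, w=100) → cum 100
  mile 4 (Beta, w=150) → cum 250  ≥ 205 → median here
  mile 16 (Gamma, w=80) → cum 330
  mile 29 (Delta, w=70) → cum 400
  mile 30 (Epsilon, w=10) → cum 410
Optimal location: mile 4.

x = 4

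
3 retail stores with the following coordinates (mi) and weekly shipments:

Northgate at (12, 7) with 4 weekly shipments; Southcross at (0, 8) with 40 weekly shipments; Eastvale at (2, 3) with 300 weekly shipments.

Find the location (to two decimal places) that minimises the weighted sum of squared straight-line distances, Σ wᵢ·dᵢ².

The minimiser of Σwᵢ‖p−pᵢ‖² is the weighted centroid p* = (Σwᵢpᵢ)/(Σwᵢ).
Σwᵢ = 344.
Σwᵢxᵢ = 4·12 + 40·0 + 300·2 = 648.
Σwᵢyᵢ = 4·7 + 40·8 + 300·3 = 1248.
x* = 648/344 = 1.88, y* = 1248/344 = 3.63.

(1.88, 3.63)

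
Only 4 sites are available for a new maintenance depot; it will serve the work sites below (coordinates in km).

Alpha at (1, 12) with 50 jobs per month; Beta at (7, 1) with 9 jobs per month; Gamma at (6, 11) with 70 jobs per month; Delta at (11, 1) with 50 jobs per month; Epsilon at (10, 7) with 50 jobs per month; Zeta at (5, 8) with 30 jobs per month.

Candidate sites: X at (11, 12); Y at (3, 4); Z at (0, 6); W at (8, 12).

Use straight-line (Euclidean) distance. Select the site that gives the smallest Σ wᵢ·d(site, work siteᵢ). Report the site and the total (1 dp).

W, total 1595.3 km

Total weighted distance at each candidate:
  X (11, 12): total = 1983.6
  Y (3, 4): total = 1932.6
  Z (0, 6): total = 2196.5
  W (8, 12): total = 1595.3
Minimum is at W with total 1595.3 km.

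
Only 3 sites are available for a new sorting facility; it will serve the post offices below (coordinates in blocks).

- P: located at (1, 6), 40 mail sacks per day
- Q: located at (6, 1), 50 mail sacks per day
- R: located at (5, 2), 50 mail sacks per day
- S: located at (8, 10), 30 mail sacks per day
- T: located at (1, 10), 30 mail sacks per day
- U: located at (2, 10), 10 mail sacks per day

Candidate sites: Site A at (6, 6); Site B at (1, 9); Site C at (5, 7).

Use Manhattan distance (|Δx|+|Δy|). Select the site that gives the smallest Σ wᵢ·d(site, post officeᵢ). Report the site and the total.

Site A, total 1230 blocks

Total weighted distance at each candidate:
  Site A (6, 6): total = 1230
  Site B (1, 9): total = 1610
  Site C (5, 7): total = 1250
Minimum is at Site A with total 1230 blocks.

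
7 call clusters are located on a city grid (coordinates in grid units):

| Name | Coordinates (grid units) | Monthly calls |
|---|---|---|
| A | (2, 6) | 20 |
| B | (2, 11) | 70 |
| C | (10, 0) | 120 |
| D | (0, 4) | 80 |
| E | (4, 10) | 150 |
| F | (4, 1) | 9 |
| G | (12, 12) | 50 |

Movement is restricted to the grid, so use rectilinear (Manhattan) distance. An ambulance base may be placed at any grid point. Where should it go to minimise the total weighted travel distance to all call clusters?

(4, 10)

Manhattan distance separates: Σwᵢ(|x−xᵢ|+|y−yᵢ|) = Σwᵢ|x−xᵢ| + Σwᵢ|y−yᵢ|, so x and y are optimised independently as 1-D weighted medians.
Total weight W = 499; half = 249.5.
x-coordinate, sorted with cumulative weight:
  x=0 (D, w=80) cum 80
  x=2 (A, w=20) cum 100
  x=2 (B, w=70) cum 170
  x=4 (E, w=150) cum 320  ← median
  x=4 (F, w=9) cum 329
  x=10 (C, w=120) cum 449
  x=12 (G, w=50) cum 499
⇒ x* = 4
y-coordinate, sorted with cumulative weight:
  y=0 (C, w=120) cum 120
  y=1 (F, w=9) cum 129
  y=4 (D, w=80) cum 209
  y=6 (A, w=20) cum 229
  y=10 (E, w=150) cum 379  ← median
  y=11 (B, w=70) cum 449
  y=12 (G, w=50) cum 499
⇒ y* = 10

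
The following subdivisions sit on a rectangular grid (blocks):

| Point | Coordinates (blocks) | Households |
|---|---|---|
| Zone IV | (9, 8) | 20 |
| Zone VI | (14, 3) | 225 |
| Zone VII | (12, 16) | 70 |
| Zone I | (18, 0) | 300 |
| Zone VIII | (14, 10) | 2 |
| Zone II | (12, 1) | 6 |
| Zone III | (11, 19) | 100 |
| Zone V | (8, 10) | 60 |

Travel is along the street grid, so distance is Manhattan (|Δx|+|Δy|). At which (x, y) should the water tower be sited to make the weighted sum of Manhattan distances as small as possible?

Manhattan distance separates: Σwᵢ(|x−xᵢ|+|y−yᵢ|) = Σwᵢ|x−xᵢ| + Σwᵢ|y−yᵢ|, so x and y are optimised independently as 1-D weighted medians.
Total weight W = 783; half = 391.5.
x-coordinate, sorted with cumulative weight:
  x=8 (Zone V, w=60) cum 60
  x=9 (Zone IV, w=20) cum 80
  x=11 (Zone III, w=100) cum 180
  x=12 (Zone VII, w=70) cum 250
  x=12 (Zone II, w=6) cum 256
  x=14 (Zone VI, w=225) cum 481  ← median
  x=14 (Zone VIII, w=2) cum 483
  x=18 (Zone I, w=300) cum 783
⇒ x* = 14
y-coordinate, sorted with cumulative weight:
  y=0 (Zone I, w=300) cum 300
  y=1 (Zone II, w=6) cum 306
  y=3 (Zone VI, w=225) cum 531  ← median
  y=8 (Zone IV, w=20) cum 551
  y=10 (Zone VIII, w=2) cum 553
  y=10 (Zone V, w=60) cum 613
  y=16 (Zone VII, w=70) cum 683
  y=19 (Zone III, w=100) cum 783
⇒ y* = 3

(14, 3)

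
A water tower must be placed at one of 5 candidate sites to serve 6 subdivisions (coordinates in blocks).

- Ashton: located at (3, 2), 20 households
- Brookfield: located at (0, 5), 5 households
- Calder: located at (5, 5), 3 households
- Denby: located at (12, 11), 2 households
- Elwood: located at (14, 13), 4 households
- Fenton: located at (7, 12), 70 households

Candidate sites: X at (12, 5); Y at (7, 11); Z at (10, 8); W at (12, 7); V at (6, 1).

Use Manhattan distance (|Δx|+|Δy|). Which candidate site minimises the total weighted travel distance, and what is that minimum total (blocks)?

Y, total 465 blocks

Total weighted distance at each candidate:
  X (12, 5): total = 1213
  Y (7, 11): total = 465
  Z (10, 8): total = 885
  W (12, 7): total = 1117
  V (6, 1): total = 1097
Minimum is at Y with total 465 blocks.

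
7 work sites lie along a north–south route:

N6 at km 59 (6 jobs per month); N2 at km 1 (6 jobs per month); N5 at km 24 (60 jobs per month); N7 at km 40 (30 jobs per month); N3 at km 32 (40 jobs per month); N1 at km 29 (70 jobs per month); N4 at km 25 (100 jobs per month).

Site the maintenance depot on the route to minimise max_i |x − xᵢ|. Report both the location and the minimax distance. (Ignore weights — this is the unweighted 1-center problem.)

The 1-center on a line is the midpoint of the two extreme points: leftmost at 1, rightmost at 59.
Optimal location = (1 + 59)/2 = 30; maximum distance = (59 − 1)/2 = 29.

location 30, max distance 29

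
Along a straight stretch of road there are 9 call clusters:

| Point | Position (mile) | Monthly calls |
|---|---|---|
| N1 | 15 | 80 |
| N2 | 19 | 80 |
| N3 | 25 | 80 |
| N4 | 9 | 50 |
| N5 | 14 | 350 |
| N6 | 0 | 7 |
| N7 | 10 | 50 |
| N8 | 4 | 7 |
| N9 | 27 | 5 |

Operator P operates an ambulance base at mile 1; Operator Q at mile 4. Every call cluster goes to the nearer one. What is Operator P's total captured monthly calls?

The indifferent point is the midpoint (1+4)/2 = 2.5; call clusters left of it (closer to Operator P at 1) go to Operator P, those right go to Operator Q.
  N6 at 0 (w=7) → Operator P
  N8 at 4 (w=7) → Operator Q
  N4 at 9 (w=50) → Operator Q
  N7 at 10 (w=50) → Operator Q
  N5 at 14 (w=350) → Operator Q
  N1 at 15 (w=80) → Operator Q
  N2 at 19 (w=80) → Operator Q
  N3 at 25 (w=80) → Operator Q
  N9 at 27 (w=5) → Operator Q
Operator P captures 7; Operator Q captures 702.

7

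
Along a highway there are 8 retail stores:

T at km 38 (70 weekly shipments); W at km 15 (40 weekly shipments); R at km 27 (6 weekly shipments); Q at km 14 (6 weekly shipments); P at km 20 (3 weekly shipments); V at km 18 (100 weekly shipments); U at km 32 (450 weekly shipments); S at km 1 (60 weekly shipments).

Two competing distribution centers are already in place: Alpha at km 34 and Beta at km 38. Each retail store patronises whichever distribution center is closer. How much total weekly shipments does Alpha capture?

665

The indifferent point is the midpoint (34+38)/2 = 36; retail stores left of it (closer to Alpha at 34) go to Alpha, those right go to Beta.
  S at 1 (w=60) → Alpha
  Q at 14 (w=6) → Alpha
  W at 15 (w=40) → Alpha
  V at 18 (w=100) → Alpha
  P at 20 (w=3) → Alpha
  R at 27 (w=6) → Alpha
  U at 32 (w=450) → Alpha
  T at 38 (w=70) → Beta
Alpha captures 665; Beta captures 70.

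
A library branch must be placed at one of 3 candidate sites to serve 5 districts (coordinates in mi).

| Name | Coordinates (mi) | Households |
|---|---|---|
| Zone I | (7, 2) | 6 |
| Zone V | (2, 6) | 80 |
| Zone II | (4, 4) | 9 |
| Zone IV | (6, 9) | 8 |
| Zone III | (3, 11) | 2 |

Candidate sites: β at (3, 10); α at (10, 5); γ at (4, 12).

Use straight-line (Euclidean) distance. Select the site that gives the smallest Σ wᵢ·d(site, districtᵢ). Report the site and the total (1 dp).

β, total 465.6 mi

Total weighted distance at each candidate:
  β (3, 10): total = 465.6
  α (10, 5): total = 788.9
  γ (4, 12): total = 672.3
Minimum is at β with total 465.6 mi.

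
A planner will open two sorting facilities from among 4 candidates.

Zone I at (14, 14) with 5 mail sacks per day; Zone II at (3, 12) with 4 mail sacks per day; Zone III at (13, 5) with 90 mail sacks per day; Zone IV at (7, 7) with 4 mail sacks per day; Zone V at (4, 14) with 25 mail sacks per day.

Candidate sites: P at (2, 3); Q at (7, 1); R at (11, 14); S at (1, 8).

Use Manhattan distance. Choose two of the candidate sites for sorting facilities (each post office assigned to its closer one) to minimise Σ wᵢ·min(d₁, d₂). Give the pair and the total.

{Q, R}, total 1154

Evaluate every pair (each demand assigned to the nearer of the two):
  {Q, R}: total = 1154
  {R, S}: total = 1232
  {P, R}: total = 1256
  {Q, S}: total = 1268
  {P, Q}: total = 1389
  {P, S}: total = 1542
Best pair: {Q, R} with total 1154.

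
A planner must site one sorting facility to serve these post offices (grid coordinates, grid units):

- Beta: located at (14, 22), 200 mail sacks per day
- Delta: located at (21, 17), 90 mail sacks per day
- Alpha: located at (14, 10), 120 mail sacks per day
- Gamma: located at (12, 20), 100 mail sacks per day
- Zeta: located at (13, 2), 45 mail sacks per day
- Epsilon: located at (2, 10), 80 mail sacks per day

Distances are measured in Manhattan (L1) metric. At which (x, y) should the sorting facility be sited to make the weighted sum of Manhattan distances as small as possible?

Manhattan distance separates: Σwᵢ(|x−xᵢ|+|y−yᵢ|) = Σwᵢ|x−xᵢ| + Σwᵢ|y−yᵢ|, so x and y are optimised independently as 1-D weighted medians.
Total weight W = 635; half = 317.5.
x-coordinate, sorted with cumulative weight:
  x=2 (Epsilon, w=80) cum 80
  x=12 (Gamma, w=100) cum 180
  x=13 (Zeta, w=45) cum 225
  x=14 (Beta, w=200) cum 425  ← median
  x=14 (Alpha, w=120) cum 545
  x=21 (Delta, w=90) cum 635
⇒ x* = 14
y-coordinate, sorted with cumulative weight:
  y=2 (Zeta, w=45) cum 45
  y=10 (Alpha, w=120) cum 165
  y=10 (Epsilon, w=80) cum 245
  y=17 (Delta, w=90) cum 335  ← median
  y=20 (Gamma, w=100) cum 435
  y=22 (Beta, w=200) cum 635
⇒ y* = 17

(14, 17)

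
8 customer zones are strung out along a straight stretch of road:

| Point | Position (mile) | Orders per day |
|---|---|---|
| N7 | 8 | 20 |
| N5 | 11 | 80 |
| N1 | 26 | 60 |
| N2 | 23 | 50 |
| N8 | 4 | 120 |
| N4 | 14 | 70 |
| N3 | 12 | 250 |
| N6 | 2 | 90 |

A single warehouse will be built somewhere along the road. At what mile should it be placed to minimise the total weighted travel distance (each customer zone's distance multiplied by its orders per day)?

x = 12

For a sum of weighted absolute distances on a line, the optimum is the weighted median (not the mean). Total weight W = 740; half-weight = 370.
Sort by position and accumulate weight:
  mile 2 (N6, w=90) → cum 90
  mile 4 (N8, w=120) → cum 210
  mile 8 (N7, w=20) → cum 230
  mile 11 (N5, w=80) → cum 310
  mile 12 (N3, w=250) → cum 560  ≥ 370 → median here
  mile 14 (N4, w=70) → cum 630
  mile 23 (N2, w=50) → cum 680
  mile 26 (N1, w=60) → cum 740
Optimal location: mile 12.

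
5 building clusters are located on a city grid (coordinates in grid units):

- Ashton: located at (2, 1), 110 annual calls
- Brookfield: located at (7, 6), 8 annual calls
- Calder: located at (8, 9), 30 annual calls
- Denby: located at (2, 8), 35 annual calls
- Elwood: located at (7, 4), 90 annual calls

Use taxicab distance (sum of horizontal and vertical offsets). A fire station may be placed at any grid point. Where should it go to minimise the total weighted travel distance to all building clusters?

(2, 4)

Manhattan distance separates: Σwᵢ(|x−xᵢ|+|y−yᵢ|) = Σwᵢ|x−xᵢ| + Σwᵢ|y−yᵢ|, so x and y are optimised independently as 1-D weighted medians.
Total weight W = 273; half = 136.5.
x-coordinate, sorted with cumulative weight:
  x=2 (Ashton, w=110) cum 110
  x=2 (Denby, w=35) cum 145  ← median
  x=7 (Brookfield, w=8) cum 153
  x=7 (Elwood, w=90) cum 243
  x=8 (Calder, w=30) cum 273
⇒ x* = 2
y-coordinate, sorted with cumulative weight:
  y=1 (Ashton, w=110) cum 110
  y=4 (Elwood, w=90) cum 200  ← median
  y=6 (Brookfield, w=8) cum 208
  y=8 (Denby, w=35) cum 243
  y=9 (Calder, w=30) cum 273
⇒ y* = 4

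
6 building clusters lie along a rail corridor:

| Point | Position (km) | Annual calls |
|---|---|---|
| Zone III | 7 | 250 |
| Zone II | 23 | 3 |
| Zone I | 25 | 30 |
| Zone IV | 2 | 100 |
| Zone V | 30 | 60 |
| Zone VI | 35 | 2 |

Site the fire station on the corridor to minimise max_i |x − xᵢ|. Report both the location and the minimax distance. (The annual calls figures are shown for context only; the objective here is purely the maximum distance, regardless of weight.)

The 1-center on a line is the midpoint of the two extreme points: leftmost at 2, rightmost at 35.
Optimal location = (2 + 35)/2 = 18.5; maximum distance = (35 − 2)/2 = 16.5.

location 18.5, max distance 16.5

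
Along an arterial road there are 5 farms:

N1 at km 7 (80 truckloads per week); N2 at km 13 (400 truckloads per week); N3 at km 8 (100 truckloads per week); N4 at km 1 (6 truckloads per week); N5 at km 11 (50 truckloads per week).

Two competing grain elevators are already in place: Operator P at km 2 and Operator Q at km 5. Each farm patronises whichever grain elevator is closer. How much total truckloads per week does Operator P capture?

6

The indifferent point is the midpoint (2+5)/2 = 3.5; farms left of it (closer to Operator P at 2) go to Operator P, those right go to Operator Q.
  N4 at 1 (w=6) → Operator P
  N1 at 7 (w=80) → Operator Q
  N3 at 8 (w=100) → Operator Q
  N5 at 11 (w=50) → Operator Q
  N2 at 13 (w=400) → Operator Q
Operator P captures 6; Operator Q captures 630.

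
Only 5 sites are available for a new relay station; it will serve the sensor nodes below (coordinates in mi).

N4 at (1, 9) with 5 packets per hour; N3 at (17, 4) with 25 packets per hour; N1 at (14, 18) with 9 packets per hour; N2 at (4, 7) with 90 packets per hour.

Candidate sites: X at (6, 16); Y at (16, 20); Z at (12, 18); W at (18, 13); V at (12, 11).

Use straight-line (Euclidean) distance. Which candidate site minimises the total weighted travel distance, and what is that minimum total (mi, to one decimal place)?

Total weighted distance at each candidate:
  X (6, 16): total = 1354.0
  Y (16, 20): total = 2111.5
  Z (12, 18): total = 1684.8
  W (18, 13): total = 1742.2
  V (12, 11): total = 1141.5
Minimum is at V with total 1141.5 mi.

V, total 1141.5 mi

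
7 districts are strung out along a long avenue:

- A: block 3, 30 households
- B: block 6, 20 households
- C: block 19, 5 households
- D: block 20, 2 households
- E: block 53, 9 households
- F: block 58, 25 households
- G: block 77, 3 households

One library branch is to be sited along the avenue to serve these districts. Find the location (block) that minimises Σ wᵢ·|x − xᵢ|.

For a sum of weighted absolute distances on a line, the optimum is the weighted median (not the mean). Total weight W = 94; half-weight = 47.
Sort by position and accumulate weight:
  block 3 (A, w=30) → cum 30
  block 6 (B, w=20) → cum 50  ≥ 47 → median here
  block 19 (C, w=5) → cum 55
  block 20 (D, w=2) → cum 57
  block 53 (E, w=9) → cum 66
  block 58 (F, w=25) → cum 91
  block 77 (G, w=3) → cum 94
Optimal location: block 6.

x = 6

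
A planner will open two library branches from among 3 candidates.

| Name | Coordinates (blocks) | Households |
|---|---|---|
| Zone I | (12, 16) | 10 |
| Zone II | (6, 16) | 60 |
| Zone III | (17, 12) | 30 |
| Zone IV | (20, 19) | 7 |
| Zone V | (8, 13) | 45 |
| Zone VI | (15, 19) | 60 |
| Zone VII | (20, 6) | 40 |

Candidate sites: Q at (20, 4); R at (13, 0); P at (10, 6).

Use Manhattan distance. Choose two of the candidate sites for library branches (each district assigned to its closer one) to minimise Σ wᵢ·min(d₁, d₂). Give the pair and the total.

Evaluate every pair (each demand assigned to the nearer of the two):
  {Q, P}: total = 2960
  {R, P}: total = 3396
  {Q, R}: total = 4075
Best pair: {Q, P} with total 2960.

{Q, P}, total 2960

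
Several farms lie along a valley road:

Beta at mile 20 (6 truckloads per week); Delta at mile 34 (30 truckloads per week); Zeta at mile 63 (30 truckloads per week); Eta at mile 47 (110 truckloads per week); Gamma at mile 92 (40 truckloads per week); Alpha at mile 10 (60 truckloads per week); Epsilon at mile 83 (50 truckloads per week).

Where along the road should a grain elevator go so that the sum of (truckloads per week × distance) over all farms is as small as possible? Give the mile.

x = 47

For a sum of weighted absolute distances on a line, the optimum is the weighted median (not the mean). Total weight W = 326; half-weight = 163.
Sort by position and accumulate weight:
  mile 10 (Alpha, w=60) → cum 60
  mile 20 (Beta, w=6) → cum 66
  mile 34 (Delta, w=30) → cum 96
  mile 47 (Eta, w=110) → cum 206  ≥ 163 → median here
  mile 63 (Zeta, w=30) → cum 236
  mile 83 (Epsilon, w=50) → cum 286
  mile 92 (Gamma, w=40) → cum 326
Optimal location: mile 47.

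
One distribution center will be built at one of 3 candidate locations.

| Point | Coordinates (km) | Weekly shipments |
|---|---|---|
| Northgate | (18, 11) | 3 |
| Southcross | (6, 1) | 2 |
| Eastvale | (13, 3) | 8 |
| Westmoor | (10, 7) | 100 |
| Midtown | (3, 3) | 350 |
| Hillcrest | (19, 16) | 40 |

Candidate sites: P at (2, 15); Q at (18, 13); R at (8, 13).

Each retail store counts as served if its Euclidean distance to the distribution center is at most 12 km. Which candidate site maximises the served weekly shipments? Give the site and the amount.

Coverage radius r = 12 km; a point is covered iff (Δx)²+(Δy)² ≤ 12² = 144.
  P (2, 15): covers {Westmoor} → 100
  Q (18, 13): covers {Northgate, Eastvale, Westmoor, Hillcrest} → 151
  R (8, 13): covers {Northgate, Eastvale, Westmoor, Midtown, Hillcrest} → 501
Maximum coverage at R: 501 weekly shipments.

R, covering 501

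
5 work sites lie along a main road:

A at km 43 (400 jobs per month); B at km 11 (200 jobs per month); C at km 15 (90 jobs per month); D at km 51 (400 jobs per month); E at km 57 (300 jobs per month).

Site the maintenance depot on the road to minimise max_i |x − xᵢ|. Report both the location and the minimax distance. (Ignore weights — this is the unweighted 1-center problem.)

The 1-center on a line is the midpoint of the two extreme points: leftmost at 11, rightmost at 57.
Optimal location = (11 + 57)/2 = 34; maximum distance = (57 − 11)/2 = 23.

location 34, max distance 23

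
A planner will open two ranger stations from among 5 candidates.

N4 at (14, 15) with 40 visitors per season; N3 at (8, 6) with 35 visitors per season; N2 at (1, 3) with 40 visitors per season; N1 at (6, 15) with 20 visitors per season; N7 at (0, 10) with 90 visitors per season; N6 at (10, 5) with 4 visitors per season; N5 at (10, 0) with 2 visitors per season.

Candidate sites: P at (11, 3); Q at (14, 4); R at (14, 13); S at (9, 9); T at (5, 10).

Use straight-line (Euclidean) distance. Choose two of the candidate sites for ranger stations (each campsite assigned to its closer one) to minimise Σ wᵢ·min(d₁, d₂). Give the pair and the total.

{R, T}, total 1180.1

Evaluate every pair (each demand assigned to the nearer of the two):
  {R, T}: total = 1180.1
  {S, T}: total = 1332.2
  {P, T}: total = 1450.1
  {Q, T}: total = 1489.1
  {R, S}: total = 1574.4
  {P, S}: total = 1787.5
  {Q, S}: total = 1800.0
  {P, R}: total = 1982.1
  {Q, R}: total = 2304.2
  {P, Q}: total = 2437.2
Best pair: {R, T} with total 1180.1.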